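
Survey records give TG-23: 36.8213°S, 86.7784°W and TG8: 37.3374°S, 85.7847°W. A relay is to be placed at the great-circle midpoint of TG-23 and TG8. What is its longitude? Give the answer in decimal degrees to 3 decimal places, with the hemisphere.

Bx = cos φ₂ cos Δλ = 0.794958,  By = cos φ₂ sin Δλ = 0.013789
φₘ = atan2(sin φ₁ + sin φ₂, √((cos φ₁ + Bx)² + By²)) = -37.08039°
λₘ = λ₁ + atan2(By, cos φ₁ + Bx) = -86.28324°

86.283°W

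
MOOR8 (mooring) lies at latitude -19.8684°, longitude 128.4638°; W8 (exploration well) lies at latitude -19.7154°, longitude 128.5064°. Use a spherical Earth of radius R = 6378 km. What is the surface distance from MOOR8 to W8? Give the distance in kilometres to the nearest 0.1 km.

17.6 km

Δφ = 0.1530°,  Δλ = 0.0426°
a = sin²(Δφ/2) + cos φ₁ cos φ₂ sin²(Δλ/2) = 0.000002
c = 2·arcsin(√a) = 0.002760 rad = 0.1582°
d = R·c = 6378 × 0.002760 = 17.6 km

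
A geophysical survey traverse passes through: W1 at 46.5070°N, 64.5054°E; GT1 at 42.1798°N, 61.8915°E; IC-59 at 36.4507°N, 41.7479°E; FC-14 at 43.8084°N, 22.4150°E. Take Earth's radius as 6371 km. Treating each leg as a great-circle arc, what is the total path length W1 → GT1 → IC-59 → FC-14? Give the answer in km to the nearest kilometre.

W1→GT1: c = 0.082258 rad, d = 524.06 km
GT1→IC-59: c = 0.288946 rad, d = 1840.87 km
IC-59→FC-14: c = 0.287226 rad, d = 1829.92 km
Total = 524.06 + 1840.87 + 1829.92 = 4194.85 km

4195 km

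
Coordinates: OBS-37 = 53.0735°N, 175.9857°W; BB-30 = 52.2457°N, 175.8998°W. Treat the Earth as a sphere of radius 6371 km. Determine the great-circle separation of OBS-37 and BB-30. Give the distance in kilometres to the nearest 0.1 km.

Δφ = -0.8278°,  Δλ = 0.0859°
a = sin²(Δφ/2) + cos φ₁ cos φ₂ sin²(Δλ/2) = 0.000052
c = 2·arcsin(√a) = 0.014476 rad = 0.8294°
d = R·c = 6371 × 0.014476 = 92.2 km

92.2 km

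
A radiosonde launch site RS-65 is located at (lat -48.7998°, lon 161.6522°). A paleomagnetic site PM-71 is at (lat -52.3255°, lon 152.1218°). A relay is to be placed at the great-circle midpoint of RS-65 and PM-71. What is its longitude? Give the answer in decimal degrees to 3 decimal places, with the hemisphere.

157.066°E

Bx = cos φ₂ cos Δλ = 0.602739,  By = cos φ₂ sin Δλ = -0.101193
φₘ = atan2(sin φ₁ + sin φ₂, √((cos φ₁ + Bx)² + By²)) = -50.65981°
λₘ = λ₁ + atan2(By, cos φ₁ + Bx) = 157.06572°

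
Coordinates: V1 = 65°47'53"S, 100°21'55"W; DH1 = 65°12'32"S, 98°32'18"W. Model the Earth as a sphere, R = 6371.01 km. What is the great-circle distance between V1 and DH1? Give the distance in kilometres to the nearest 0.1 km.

106.7 km

V1: φ = -65.79806°, λ = -100.36528°
DH1: φ = -65.20889°, λ = -98.53833°
Δφ = 0.5892°,  Δλ = 1.8269°
a = sin²(Δφ/2) + cos φ₁ cos φ₂ sin²(Δλ/2) = 0.000070
c = 2·arcsin(√a) = 0.016748 rad = 0.9596°
d = R·c = 6371.01 × 0.016748 = 106.7 km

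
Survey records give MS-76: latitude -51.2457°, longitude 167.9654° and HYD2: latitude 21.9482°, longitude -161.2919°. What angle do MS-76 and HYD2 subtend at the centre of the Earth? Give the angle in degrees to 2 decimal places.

78.02°

Δφ = 73.1939°,  Δλ = 30.7427°
a = sin²(Δφ/2) + cos φ₁ cos φ₂ sin²(Δλ/2) = 0.396229
c = 2·arcsin(√a) = 1.361736 rad = 78.0217°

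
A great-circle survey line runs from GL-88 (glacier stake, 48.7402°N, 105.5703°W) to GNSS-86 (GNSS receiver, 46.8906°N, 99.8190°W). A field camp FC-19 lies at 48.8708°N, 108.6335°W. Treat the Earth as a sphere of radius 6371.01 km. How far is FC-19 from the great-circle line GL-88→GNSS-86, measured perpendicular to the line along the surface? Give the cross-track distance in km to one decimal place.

71.6 km

δ₁₃ = central angle GL-88→FC-19 = 0.035283 rad  (haversine)
θ₁₃ = bearing GL-88→FC-19 = 274.856°,  θ₁₂ = bearing GL-88→GNSS-86 = 113.439°
dₓₜ = R·arcsin(sin δ₁₃ · sin(θ₁₃ − θ₁₂)) = 6371.01·arcsin(0.03528·sin(161.417°)) = 71.621 km
|dₓₜ| = 71.621 km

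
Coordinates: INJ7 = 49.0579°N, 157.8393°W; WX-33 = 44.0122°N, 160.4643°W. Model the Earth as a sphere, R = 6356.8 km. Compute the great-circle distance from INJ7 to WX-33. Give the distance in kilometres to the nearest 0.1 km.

594.5 km

Δφ = -5.0457°,  Δλ = -2.6250°
a = sin²(Δφ/2) + cos φ₁ cos φ₂ sin²(Δλ/2) = 0.002185
c = 2·arcsin(√a) = 0.093518 rad = 5.3582°
d = R·c = 6356.8 × 0.093518 = 594.5 km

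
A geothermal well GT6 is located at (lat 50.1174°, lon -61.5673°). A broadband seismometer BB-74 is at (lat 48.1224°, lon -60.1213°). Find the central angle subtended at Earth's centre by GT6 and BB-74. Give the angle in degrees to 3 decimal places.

Δφ = -1.9950°,  Δλ = 1.4460°
a = sin²(Δφ/2) + cos φ₁ cos φ₂ sin²(Δλ/2) = 0.000371
c = 2·arcsin(√a) = 0.038537 rad = 2.2080°

2.208°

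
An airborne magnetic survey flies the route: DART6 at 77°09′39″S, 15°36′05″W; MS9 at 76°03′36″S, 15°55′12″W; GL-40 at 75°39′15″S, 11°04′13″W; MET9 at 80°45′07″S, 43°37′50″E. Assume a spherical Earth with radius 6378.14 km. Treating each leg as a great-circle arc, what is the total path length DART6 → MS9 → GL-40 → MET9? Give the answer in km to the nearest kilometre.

1564 km

DART6: φ = -77.16083°, λ = -15.60139°
MS9: φ = -76.06000°, λ = -15.92000°
GL-40: φ = -75.65417°, λ = -11.07028°
MET9: φ = -80.75194°, λ = +43.63056°
DART6→MS9: c = 0.019256 rad, d = 122.82 km
MS9→GL-40: c = 0.021854 rad, d = 139.39 km
GL-40→MET9: c = 0.204146 rad, d = 1302.07 km
Total = 122.82 + 139.39 + 1302.07 = 1564.28 km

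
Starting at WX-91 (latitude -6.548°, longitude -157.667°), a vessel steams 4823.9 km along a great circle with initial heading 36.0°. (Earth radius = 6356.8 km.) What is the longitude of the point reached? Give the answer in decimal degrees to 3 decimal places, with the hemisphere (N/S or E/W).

δ = d/R = 4823.9/6356.8 = 0.758857 rad
φ₂ = arcsin(sin φ₁ cos δ + cos φ₁ sin δ cos θ)
   = arcsin(-0.11404·0.72562 + 0.99348·0.68809·0.80902) = 28.05378°
λ₂ = λ₁ + atan2(sin θ sin δ cos φ₁, cos δ − sin φ₁ sin φ₂) = -130.38970°

130.390°W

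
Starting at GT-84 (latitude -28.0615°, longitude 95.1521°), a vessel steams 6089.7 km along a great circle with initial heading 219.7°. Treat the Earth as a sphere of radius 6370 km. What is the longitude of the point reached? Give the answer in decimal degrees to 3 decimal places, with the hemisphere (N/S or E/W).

27.388°E

δ = d/R = 6089.7/6370 = 0.955997 rad
φ₂ = arcsin(sin φ₁ cos δ + cos φ₁ sin δ cos θ)
   = arcsin(-0.47042·0.57679 + 0.88244·0.81689·-0.76940) = -55.68627°
λ₂ = λ₁ + atan2(sin θ sin δ cos φ₁, cos δ − sin φ₁ sin φ₂) = 27.38785°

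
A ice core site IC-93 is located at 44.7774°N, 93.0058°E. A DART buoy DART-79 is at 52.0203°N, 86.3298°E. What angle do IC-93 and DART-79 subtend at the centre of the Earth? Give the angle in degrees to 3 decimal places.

8.483°

Δφ = 7.2429°,  Δλ = -6.6760°
a = sin²(Δφ/2) + cos φ₁ cos φ₂ sin²(Δλ/2) = 0.005471
c = 2·arcsin(√a) = 0.148063 rad = 8.4834°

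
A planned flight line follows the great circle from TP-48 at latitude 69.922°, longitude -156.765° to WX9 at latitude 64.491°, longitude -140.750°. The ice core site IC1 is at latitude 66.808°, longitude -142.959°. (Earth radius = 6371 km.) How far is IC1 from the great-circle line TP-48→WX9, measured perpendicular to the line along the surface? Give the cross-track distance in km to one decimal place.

99.8 km

δ₁₃ = central angle TP-48→IC1 = 0.103801 rad  (haversine)
θ₁₃ = bearing TP-48→IC1 = 114.907°,  θ₁₂ = bearing TP-48→WX9 = 123.603°
dₓₜ = R·arcsin(sin δ₁₃ · sin(θ₁₃ − θ₁₂)) = 6371·arcsin(0.10361·sin(-8.697°)) = -99.816 km
|dₓₜ| = 99.816 km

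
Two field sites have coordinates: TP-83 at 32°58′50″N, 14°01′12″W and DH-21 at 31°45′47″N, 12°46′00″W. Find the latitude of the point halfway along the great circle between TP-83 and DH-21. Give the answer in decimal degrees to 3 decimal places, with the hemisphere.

32.373°N

TP-83: φ = +32.98056°, λ = -14.02000°
DH-21: φ = +31.76306°, λ = -12.76667°
Bx = cos φ₂ cos Δλ = 0.850029,  By = cos φ₂ sin Δλ = 0.018597
φₘ = atan2(sin φ₁ + sin φ₂, √((cos φ₁ + Bx)² + By²)) = 32.37336°
λₘ = λ₁ + atan2(By, cos φ₁ + Bx) = -13.38911°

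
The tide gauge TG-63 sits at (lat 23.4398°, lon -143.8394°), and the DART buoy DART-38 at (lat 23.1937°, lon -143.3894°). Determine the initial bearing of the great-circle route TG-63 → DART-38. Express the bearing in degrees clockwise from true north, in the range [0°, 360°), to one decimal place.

120.7°

Δλ = 0.4500°
y = sin Δλ · cos φ₂ = 0.007219
x = cos φ₁ sin φ₂ − sin φ₁ cos φ₂ cos Δλ = -0.004284
θ = atan2(y, x) = 120.6856° → 120.6856° (mod 360°)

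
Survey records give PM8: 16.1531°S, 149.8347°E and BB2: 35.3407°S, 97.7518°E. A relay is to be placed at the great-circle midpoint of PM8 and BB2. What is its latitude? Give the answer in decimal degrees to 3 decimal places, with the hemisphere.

Bx = cos φ₂ cos Δλ = 0.501281,  By = cos φ₂ sin Δλ = -0.643528
φₘ = atan2(sin φ₁ + sin φ₂, √((cos φ₁ + Bx)² + By²)) = -28.20668°
λₘ = λ₁ + atan2(By, cos φ₁ + Bx) = 126.07423°

28.207°S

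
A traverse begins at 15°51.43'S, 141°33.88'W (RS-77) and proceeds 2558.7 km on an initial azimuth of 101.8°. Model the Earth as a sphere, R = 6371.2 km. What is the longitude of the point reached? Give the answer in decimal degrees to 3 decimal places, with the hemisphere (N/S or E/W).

117.667°W

RS-77: φ = -15.85717°, λ = -141.56467°
δ = d/R = 2558.7/6371.2 = 0.401604 rad
φ₂ = arcsin(sin φ₁ cos δ + cos φ₁ sin δ cos θ)
   = arcsin(-0.27324·0.92044 + 0.96195·0.39090·-0.20450) = -19.17136°
λ₂ = λ₁ + atan2(sin θ sin δ cos φ₁, cos δ − sin φ₁ sin φ₂) = -117.66719°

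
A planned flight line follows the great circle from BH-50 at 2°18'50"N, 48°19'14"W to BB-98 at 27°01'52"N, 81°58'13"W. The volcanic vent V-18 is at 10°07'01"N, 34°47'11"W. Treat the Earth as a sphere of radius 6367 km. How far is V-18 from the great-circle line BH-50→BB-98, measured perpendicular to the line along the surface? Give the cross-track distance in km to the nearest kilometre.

BH-50: φ = +2.31389°, λ = -48.32056°
BB-98: φ = +27.03111°, λ = -81.97028°
V-18: φ = +10.11694°, λ = -34.78639°
δ₁₃ = central angle BH-50→V-18 = 0.271293 rad  (haversine)
θ₁₃ = bearing BH-50→V-18 = 59.286°,  θ₁₂ = bearing BH-50→BB-98 = 310.675°
dₓₜ = R·arcsin(sin δ₁₃ · sin(θ₁₃ − θ₁₂)) = 6367·arcsin(0.26798·sin(-251.389°)) = 1634.896 km
|dₓₜ| = 1634.896 km

1635 km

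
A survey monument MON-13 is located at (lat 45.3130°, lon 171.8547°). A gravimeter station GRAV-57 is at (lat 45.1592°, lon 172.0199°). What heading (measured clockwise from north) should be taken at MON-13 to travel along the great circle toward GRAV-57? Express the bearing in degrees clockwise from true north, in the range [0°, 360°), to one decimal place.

142.8°

Δλ = 0.1652°
y = sin Δλ · cos φ₂ = 0.002033
x = cos φ₁ sin φ₂ − sin φ₁ cos φ₂ cos Δλ = -0.002682
θ = atan2(y, x) = 142.8381° → 142.8381° (mod 360°)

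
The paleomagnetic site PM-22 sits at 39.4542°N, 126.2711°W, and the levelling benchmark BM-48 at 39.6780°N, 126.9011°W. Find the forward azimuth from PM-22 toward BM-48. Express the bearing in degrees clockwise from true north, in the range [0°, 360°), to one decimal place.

Δλ = -0.6300°
y = sin Δλ · cos φ₂ = -0.008463
x = cos φ₁ sin φ₂ − sin φ₁ cos φ₂ cos Δλ = 0.003936
θ = atan2(y, x) = -65.0586° → 294.9414° (mod 360°)

294.9°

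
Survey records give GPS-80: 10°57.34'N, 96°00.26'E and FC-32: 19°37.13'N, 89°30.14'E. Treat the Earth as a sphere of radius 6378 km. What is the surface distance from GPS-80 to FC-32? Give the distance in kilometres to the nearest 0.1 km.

GPS-80: φ = +10.95567°, λ = +96.00433°
FC-32: φ = +19.61883°, λ = +89.50233°
Δφ = 8.6632°,  Δλ = -6.5020°
a = sin²(Δφ/2) + cos φ₁ cos φ₂ sin²(Δλ/2) = 0.008679
c = 2·arcsin(√a) = 0.186589 rad = 10.6908°
d = R·c = 6378 × 0.186589 = 1190.1 km

1190.1 km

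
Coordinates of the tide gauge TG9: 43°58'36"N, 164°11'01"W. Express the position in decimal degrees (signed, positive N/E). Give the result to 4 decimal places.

lat: 43.9767° N → +43.9767°
lon: 164.1836° W → -164.1836°

+43.9767°, -164.1836°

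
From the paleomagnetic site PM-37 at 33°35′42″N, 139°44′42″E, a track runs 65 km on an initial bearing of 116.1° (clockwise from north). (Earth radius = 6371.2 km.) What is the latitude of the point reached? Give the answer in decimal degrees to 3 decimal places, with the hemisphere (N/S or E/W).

PM-37: φ = +33.59500°, λ = +139.74500°
δ = d/R = 65/6371.2 = 0.010202 rad
φ₂ = arcsin(sin φ₁ cos δ + cos φ₁ sin δ cos θ)
   = arcsin(0.55332·0.99995 + 0.83297·0.01020·-0.43994) = 33.33625°
λ₂ = λ₁ + atan2(sin θ sin δ cos φ₁, cos δ − sin φ₁ sin φ₂) = 140.37332°

33.336°N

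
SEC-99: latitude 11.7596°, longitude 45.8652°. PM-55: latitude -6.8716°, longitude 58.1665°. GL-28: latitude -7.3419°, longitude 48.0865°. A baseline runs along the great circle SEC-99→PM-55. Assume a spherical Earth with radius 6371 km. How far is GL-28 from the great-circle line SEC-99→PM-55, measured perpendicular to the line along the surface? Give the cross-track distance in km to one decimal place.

δ₁₃ = central angle SEC-99→GL-28 = 0.335607 rad  (haversine)
θ₁₃ = bearing SEC-99→GL-28 = 173.297°,  θ₁₂ = bearing SEC-99→PM-55 = 146.104°
dₓₜ = R·arcsin(sin δ₁₃ · sin(θ₁₃ − θ₁₂)) = 6371·arcsin(0.32934·sin(27.193°)) = 962.519 km
|dₓₜ| = 962.519 km

962.5 km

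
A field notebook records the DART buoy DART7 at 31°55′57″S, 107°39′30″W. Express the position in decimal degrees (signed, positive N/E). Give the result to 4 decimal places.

-31.9325°, -107.6583°

lat: 31.9325° S → -31.9325°
lon: 107.6583° W → -107.6583°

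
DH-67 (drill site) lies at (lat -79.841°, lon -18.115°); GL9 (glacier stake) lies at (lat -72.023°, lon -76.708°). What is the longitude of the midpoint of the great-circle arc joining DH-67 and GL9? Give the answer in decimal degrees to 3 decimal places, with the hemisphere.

56.110°W

Bx = cos φ₂ cos Δλ = 0.160834,  By = cos φ₂ sin Δλ = -0.263416
φₘ = atan2(sin φ₁ + sin φ₂, √((cos φ₁ + Bx)² + By²)) = -77.53349°
λₘ = λ₁ + atan2(By, cos φ₁ + Bx) = -56.11029°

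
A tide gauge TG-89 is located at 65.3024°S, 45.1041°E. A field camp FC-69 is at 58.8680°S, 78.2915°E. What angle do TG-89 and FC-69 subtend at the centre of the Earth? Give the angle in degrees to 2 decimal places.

Δφ = 6.4344°,  Δλ = 33.1874°
a = sin²(Δφ/2) + cos φ₁ cos φ₂ sin²(Δλ/2) = 0.020768
c = 2·arcsin(√a) = 0.289228 rad = 16.5716°

16.57°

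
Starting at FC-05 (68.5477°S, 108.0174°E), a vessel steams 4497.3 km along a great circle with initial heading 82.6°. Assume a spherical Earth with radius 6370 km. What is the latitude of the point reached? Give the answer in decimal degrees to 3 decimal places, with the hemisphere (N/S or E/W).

δ = d/R = 4497.3/6370 = 0.706013 rad
φ₂ = arcsin(sin φ₁ cos δ + cos φ₁ sin δ cos θ)
   = arcsin(-0.93072·0.76095 + 0.36573·0.64880·0.12880) = -42.66235°
λ₂ = λ₁ + atan2(sin θ sin δ cos φ₁, cos δ − sin φ₁ sin φ₂) = 169.05607°

42.662°S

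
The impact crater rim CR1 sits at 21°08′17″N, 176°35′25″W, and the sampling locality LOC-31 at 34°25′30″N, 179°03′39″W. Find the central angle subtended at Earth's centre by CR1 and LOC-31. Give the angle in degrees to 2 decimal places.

13.46°

CR1: φ = +21.13806°, λ = -176.59028°
LOC-31: φ = +34.42500°, λ = -179.06083°
Δφ = 13.2869°,  Δλ = -2.4706°
a = sin²(Δφ/2) + cos φ₁ cos φ₂ sin²(Δλ/2) = 0.013742
c = 2·arcsin(√a) = 0.234992 rad = 13.4641°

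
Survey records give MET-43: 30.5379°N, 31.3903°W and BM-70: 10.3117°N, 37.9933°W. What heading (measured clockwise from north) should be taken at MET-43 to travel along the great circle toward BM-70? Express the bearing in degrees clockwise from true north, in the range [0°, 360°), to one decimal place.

Δλ = -6.6030°
y = sin Δλ · cos φ₂ = -0.113132
x = cos φ₁ sin φ₂ − sin φ₁ cos φ₂ cos Δλ = -0.342411
θ = atan2(y, x) = -161.7166° → 198.2834° (mod 360°)

198.3°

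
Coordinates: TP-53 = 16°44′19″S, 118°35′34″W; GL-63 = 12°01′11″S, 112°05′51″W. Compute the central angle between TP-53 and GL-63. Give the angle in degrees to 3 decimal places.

TP-53: φ = -16.73861°, λ = -118.59278°
GL-63: φ = -12.01972°, λ = -112.09750°
Δφ = 4.7189°,  Δλ = 6.4953°
a = sin²(Δφ/2) + cos φ₁ cos φ₂ sin²(Δλ/2) = 0.004701
c = 2·arcsin(√a) = 0.137234 rad = 7.8629°

7.863°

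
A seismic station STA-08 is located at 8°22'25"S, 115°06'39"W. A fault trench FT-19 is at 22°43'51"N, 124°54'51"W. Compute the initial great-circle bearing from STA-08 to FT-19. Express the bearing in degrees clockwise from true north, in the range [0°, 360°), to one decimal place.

343.0°

STA-08: φ = -8.37361°, λ = -115.11083°
FT-19: φ = +22.73083°, λ = -124.91417°
Δλ = -9.8033°
y = sin Δλ · cos φ₂ = -0.157042
x = cos φ₁ sin φ₂ − sin φ₁ cos φ₂ cos Δλ = 0.514638
θ = atan2(y, x) = -16.9696° → 343.0304° (mod 360°)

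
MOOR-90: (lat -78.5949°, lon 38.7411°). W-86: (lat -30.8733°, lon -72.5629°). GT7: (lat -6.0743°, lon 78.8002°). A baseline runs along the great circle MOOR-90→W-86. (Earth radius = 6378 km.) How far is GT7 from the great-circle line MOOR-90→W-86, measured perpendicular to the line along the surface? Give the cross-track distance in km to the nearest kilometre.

2320 km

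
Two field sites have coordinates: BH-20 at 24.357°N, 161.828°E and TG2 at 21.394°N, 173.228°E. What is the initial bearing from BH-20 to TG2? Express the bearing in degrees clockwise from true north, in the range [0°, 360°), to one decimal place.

103.5°

Δλ = 11.4000°
y = sin Δλ · cos φ₂ = 0.184038
x = cos φ₁ sin φ₂ − sin φ₁ cos φ₂ cos Δλ = -0.044115
θ = atan2(y, x) = 103.4799° → 103.4799° (mod 360°)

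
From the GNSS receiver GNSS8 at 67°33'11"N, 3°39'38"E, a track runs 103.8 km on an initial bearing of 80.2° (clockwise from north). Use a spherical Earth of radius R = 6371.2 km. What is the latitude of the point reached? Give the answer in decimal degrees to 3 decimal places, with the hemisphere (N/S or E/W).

GNSS8: φ = +67.55306°, λ = +3.66056°
δ = d/R = 103.8/6371.2 = 0.016292 rad
φ₂ = arcsin(sin φ₁ cos δ + cos φ₁ sin δ cos θ)
   = arcsin(0.92423·0.99987 + 0.38183·0.01629·0.17021) = 67.69395°
λ₂ = λ₁ + atan2(sin θ sin δ cos φ₁, cos δ − sin φ₁ sin φ₂) = 6.08466°

67.694°N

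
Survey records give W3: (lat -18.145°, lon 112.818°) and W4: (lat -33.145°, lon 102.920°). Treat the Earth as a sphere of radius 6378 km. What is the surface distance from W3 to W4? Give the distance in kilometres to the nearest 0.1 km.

1940.3 km

Δφ = -15.0000°,  Δλ = -9.8980°
a = sin²(Δφ/2) + cos φ₁ cos φ₂ sin²(Δλ/2) = 0.022959
c = 2·arcsin(√a) = 0.304214 rad = 17.4302°
d = R·c = 6378 × 0.304214 = 1940.3 km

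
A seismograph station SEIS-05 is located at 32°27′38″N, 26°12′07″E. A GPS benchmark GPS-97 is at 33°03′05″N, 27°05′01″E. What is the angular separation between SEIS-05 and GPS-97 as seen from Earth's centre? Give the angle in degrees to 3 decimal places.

0.948°

SEIS-05: φ = +32.46056°, λ = +26.20194°
GPS-97: φ = +33.05139°, λ = +27.08361°
Δφ = 0.5908°,  Δλ = 0.8817°
a = sin²(Δφ/2) + cos φ₁ cos φ₂ sin²(Δλ/2) = 0.000068
c = 2·arcsin(√a) = 0.016547 rad = 0.9481°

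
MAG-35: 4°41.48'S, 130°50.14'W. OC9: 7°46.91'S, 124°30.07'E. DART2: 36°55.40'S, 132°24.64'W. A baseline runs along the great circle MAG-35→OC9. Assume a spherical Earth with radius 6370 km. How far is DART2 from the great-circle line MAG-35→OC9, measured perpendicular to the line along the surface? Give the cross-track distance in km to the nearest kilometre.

3506 km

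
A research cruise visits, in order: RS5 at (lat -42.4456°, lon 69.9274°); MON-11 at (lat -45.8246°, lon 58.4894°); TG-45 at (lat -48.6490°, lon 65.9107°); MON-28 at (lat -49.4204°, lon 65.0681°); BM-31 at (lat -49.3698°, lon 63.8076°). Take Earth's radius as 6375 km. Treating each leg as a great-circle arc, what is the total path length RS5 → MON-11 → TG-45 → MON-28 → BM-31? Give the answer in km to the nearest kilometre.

RS5→MON-11: c = 0.154757 rad, d = 986.58 km
MON-11→TG-45: c = 0.100754 rad, d = 642.31 km
TG-45→MON-28: c = 0.016559 rad, d = 105.57 km
MON-28→BM-31: c = 0.014345 rad, d = 91.45 km
Total = 986.58 + 642.31 + 105.57 + 91.45 = 1825.90 km

1826 km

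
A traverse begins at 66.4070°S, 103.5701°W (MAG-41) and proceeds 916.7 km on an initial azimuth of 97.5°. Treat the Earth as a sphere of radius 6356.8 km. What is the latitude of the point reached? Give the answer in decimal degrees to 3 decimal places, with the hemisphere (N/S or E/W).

δ = d/R = 916.7/6356.8 = 0.144208 rad
φ₂ = arcsin(sin φ₁ cos δ + cos φ₁ sin δ cos θ)
   = arcsin(-0.91641·0.98962 + 0.40024·0.14371·-0.13053) = -66.12164°
λ₂ = λ₁ + atan2(sin θ sin δ cos φ₁, cos δ − sin φ₁ sin φ₂) = -82.96181°

66.122°S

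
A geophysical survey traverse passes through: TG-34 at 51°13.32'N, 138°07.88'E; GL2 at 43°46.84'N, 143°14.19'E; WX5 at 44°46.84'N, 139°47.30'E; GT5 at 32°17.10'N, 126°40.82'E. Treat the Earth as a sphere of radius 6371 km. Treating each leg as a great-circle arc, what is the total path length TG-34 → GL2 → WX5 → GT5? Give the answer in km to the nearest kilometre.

3000 km

TG-34: φ = +51.22200°, λ = +138.13133°
GL2: φ = +43.78067°, λ = +143.23650°
WX5: φ = +44.78067°, λ = +139.78833°
GT5: φ = +32.28500°, λ = +126.68033°
TG-34→GL2: c = 0.143061 rad, d = 911.44 km
GL2→WX5: c = 0.046482 rad, d = 296.14 km
WX5→GT5: c = 0.281366 rad, d = 1792.58 km
Total = 911.44 + 296.14 + 1792.58 = 3000.16 km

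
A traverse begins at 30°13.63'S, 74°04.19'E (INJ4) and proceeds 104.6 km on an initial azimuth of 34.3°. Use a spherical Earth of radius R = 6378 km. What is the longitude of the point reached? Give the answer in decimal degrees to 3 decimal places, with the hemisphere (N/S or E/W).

74.678°E

INJ4: φ = -30.22717°, λ = +74.06983°
δ = d/R = 104.6/6378 = 0.016400 rad
φ₂ = arcsin(sin φ₁ cos δ + cos φ₁ sin δ cos θ)
   = arcsin(-0.50343·0.99987 + 0.86404·0.01640·0.82610) = -29.44951°
λ₂ = λ₁ + atan2(sin θ sin δ cos φ₁, cos δ − sin φ₁ sin φ₂) = 74.67791°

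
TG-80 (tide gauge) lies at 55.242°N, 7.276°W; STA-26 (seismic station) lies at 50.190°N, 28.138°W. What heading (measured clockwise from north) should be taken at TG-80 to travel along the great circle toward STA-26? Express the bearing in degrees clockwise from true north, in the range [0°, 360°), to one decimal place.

256.8°

Δλ = -20.8620°
y = sin Δλ · cos φ₂ = -0.228003
x = cos φ₁ sin φ₂ − sin φ₁ cos φ₂ cos Δλ = -0.053575
θ = atan2(y, x) = -103.2233° → 256.7767° (mod 360°)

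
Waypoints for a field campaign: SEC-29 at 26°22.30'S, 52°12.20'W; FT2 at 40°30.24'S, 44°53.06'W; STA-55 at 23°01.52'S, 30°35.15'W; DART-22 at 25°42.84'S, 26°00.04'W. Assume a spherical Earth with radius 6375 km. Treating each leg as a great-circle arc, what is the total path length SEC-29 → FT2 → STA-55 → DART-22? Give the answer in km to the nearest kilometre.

SEC-29: φ = -26.37167°, λ = -52.20333°
FT2: φ = -40.50400°, λ = -44.88433°
STA-55: φ = -23.02533°, λ = -30.58583°
DART-22: φ = -25.71400°, λ = -26.00067°
SEC-29→FT2: c = 0.268447 rad, d = 1711.35 km
FT2→STA-55: c = 0.370487 rad, d = 2361.86 km
STA-55→DART-22: c = 0.086682 rad, d = 552.60 km
Total = 1711.35 + 2361.86 + 552.60 = 4625.81 km

4626 km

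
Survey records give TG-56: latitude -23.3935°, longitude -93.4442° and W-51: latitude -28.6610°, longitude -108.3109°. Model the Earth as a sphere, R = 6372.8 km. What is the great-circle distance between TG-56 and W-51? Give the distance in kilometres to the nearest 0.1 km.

1595.6 km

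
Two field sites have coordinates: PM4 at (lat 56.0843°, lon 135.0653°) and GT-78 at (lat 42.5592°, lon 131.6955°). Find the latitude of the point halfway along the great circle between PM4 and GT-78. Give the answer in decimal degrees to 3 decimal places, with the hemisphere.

49.334°N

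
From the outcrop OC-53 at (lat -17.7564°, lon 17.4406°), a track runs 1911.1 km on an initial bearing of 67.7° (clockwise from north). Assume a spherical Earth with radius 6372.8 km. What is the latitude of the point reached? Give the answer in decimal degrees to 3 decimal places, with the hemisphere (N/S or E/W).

δ = d/R = 1911.1/6372.8 = 0.299884 rad
φ₂ = arcsin(sin φ₁ cos δ + cos φ₁ sin δ cos θ)
   = arcsin(-0.30497·0.95537 + 0.95236·0.29541·0.37946) = -10.63812°
λ₂ = λ₁ + atan2(sin θ sin δ cos φ₁, cos δ − sin φ₁ sin φ₂) = 33.58715°

10.638°S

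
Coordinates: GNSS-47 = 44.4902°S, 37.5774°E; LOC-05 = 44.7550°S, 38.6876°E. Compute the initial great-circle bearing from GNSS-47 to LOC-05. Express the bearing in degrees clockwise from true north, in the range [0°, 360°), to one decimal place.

108.9°

Δλ = 1.1102°
y = sin Δλ · cos φ₂ = 0.013759
x = cos φ₁ sin φ₂ − sin φ₁ cos φ₂ cos Δλ = -0.004715
θ = atan2(y, x) = 108.9160° → 108.9160° (mod 360°)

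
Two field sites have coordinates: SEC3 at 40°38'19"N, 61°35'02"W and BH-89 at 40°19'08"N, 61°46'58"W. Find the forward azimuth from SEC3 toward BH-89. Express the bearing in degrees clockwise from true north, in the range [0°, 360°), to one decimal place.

SEC3: φ = +40.63861°, λ = -61.58389°
BH-89: φ = +40.31889°, λ = -61.78278°
Δλ = -0.1989°
y = sin Δλ · cos φ₂ = -0.002647
x = cos φ₁ sin φ₂ − sin φ₁ cos φ₂ cos Δλ = -0.005577
θ = atan2(y, x) = -154.6131° → 205.3869° (mod 360°)

205.4°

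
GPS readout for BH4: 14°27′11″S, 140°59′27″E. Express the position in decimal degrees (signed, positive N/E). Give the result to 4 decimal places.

-14.4531°, +140.9908°

lat: 14.4531° S → -14.4531°
lon: 140.9908° E → +140.9908°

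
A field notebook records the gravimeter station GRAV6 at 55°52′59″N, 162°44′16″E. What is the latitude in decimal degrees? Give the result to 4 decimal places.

55° + 52′/60 + 59″/3600 = 55 + 0.86667 + 0.01639 = 55.8831°

55.8831°N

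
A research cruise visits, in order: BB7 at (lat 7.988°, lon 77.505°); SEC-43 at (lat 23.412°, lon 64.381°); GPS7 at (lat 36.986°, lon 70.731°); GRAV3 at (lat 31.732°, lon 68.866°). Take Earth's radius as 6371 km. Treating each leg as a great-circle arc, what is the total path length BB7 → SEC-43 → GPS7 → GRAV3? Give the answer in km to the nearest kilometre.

4449 km

BB7→SEC-43: c = 0.347439 rad, d = 2213.53 km
SEC-43→GPS7: c = 0.255368 rad, d = 1626.95 km
GPS7→GRAV3: c = 0.095549 rad, d = 608.74 km
Total = 2213.53 + 1626.95 + 608.74 = 4449.22 km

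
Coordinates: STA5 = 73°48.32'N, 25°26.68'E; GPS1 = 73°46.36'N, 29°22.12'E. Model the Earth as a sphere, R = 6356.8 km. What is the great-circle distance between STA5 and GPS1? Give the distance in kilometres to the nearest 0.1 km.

121.6 km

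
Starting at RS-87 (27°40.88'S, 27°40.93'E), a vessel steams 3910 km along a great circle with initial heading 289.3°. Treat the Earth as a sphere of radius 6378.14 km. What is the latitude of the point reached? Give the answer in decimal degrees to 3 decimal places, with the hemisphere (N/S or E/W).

RS-87: φ = -27.68133°, λ = +27.68217°
δ = d/R = 3910/6378.14 = 0.613031 rad
φ₂ = arcsin(sin φ₁ cos δ + cos φ₁ sin δ cos θ)
   = arcsin(-0.46455·0.81791 + 0.88555·0.57535·0.33051) = -12.21411°
λ₂ = λ₁ + atan2(sin θ sin δ cos φ₁, cos δ − sin φ₁ sin φ₂) = -6.06933°

12.214°S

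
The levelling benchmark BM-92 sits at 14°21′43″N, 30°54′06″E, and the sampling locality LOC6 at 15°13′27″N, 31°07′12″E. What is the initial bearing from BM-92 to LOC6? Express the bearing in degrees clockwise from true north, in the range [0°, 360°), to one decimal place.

13.7°

BM-92: φ = +14.36194°, λ = +30.90167°
LOC6: φ = +15.22417°, λ = +31.12000°
Δλ = 0.2183°
y = sin Δλ · cos φ₂ = 0.003677
x = cos φ₁ sin φ₂ − sin φ₁ cos φ₂ cos Δλ = 0.015050
θ = atan2(y, x) = 13.7293° → 13.7293° (mod 360°)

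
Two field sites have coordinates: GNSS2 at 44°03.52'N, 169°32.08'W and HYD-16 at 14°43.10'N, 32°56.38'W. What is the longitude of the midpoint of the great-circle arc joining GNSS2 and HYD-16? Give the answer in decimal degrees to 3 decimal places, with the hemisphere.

80.910°W

GNSS2: φ = +44.05867°, λ = -169.53467°
HYD-16: φ = +14.71833°, λ = -32.93967°
Bx = cos φ₂ cos Δλ = -0.702675,  By = cos φ₂ sin Δλ = 0.664603
φₘ = atan2(sin φ₁ + sin φ₂, √((cos φ₁ + Bx)² + By²)) = 55.00105°
λₘ = λ₁ + atan2(By, cos φ₁ + Bx) = -80.90971°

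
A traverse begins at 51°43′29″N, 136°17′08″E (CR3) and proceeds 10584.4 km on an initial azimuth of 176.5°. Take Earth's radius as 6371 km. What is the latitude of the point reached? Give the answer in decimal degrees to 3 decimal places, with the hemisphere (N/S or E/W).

CR3: φ = +51.72472°, λ = +136.28556°
δ = d/R = 10584.4/6371 = 1.661340 rad
φ₂ = arcsin(sin φ₁ cos δ + cos φ₁ sin δ cos θ)
   = arcsin(0.78504·-0.09042 + 0.61944·0.99590·-0.99813) = -43.37231°
λ₂ = λ₁ + atan2(sin θ sin δ cos φ₁, cos δ − sin φ₁ sin φ₂) = 141.08338°

43.372°S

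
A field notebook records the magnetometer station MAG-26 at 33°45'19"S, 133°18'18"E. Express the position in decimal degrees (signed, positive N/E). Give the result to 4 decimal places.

lat: 33.7553° S → -33.7553°
lon: 133.3050° E → +133.3050°

-33.7553°, +133.3050°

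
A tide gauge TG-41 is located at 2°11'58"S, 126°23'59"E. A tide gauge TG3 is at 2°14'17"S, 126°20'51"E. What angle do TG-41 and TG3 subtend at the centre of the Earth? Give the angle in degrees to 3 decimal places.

0.065°

TG-41: φ = -2.19944°, λ = +126.39972°
TG3: φ = -2.23806°, λ = +126.34750°
Δφ = -0.0386°,  Δλ = -0.0522°
a = sin²(Δφ/2) + cos φ₁ cos φ₂ sin²(Δλ/2) = 0.000000
c = 2·arcsin(√a) = 0.001133 rad = 0.0649°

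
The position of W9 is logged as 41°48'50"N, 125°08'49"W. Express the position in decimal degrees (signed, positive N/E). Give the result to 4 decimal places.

+41.8139°, -125.1469°

lat: 41.8139° N → +41.8139°
lon: 125.1469° W → -125.1469°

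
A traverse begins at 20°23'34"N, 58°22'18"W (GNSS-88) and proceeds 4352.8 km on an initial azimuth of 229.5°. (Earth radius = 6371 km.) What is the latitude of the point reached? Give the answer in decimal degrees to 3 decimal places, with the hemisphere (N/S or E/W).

GNSS-88: φ = +20.39278°, λ = -58.37167°
δ = d/R = 4352.8/6371 = 0.683221 rad
φ₂ = arcsin(sin φ₁ cos δ + cos φ₁ sin δ cos θ)
   = arcsin(0.34845·0.77554 + 0.93733·0.63129·-0.64945) = -6.54916°
λ₂ = λ₁ + atan2(sin θ sin δ cos φ₁, cos δ − sin φ₁ sin φ₂) = -87.26582°

6.549°S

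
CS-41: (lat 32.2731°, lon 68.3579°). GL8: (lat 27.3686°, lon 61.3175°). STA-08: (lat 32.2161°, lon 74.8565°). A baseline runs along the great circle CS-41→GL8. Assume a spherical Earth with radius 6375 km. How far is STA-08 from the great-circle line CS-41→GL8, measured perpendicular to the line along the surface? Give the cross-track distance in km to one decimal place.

δ₁₃ = central angle CS-41→STA-08 = 0.095920 rad  (haversine)
θ₁₃ = bearing CS-41→STA-08 = 88.859°,  θ₁₂ = bearing CS-41→GL8 = 233.035°
dₓₜ = R·arcsin(sin δ₁₃ · sin(θ₁₃ − θ₁₂)) = 6375·arcsin(0.09577·sin(-144.176°)) = -357.539 km
|dₓₜ| = 357.539 km

357.5 km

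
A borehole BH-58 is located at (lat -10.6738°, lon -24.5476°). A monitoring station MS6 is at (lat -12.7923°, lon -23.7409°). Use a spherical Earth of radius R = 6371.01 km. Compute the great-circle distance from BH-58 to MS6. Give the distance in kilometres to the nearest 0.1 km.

Δφ = -2.1185°,  Δλ = 0.8067°
a = sin²(Δφ/2) + cos φ₁ cos φ₂ sin²(Δλ/2) = 0.000389
c = 2·arcsin(√a) = 0.039461 rad = 2.2609°
d = R·c = 6371.01 × 0.039461 = 251.4 km

251.4 km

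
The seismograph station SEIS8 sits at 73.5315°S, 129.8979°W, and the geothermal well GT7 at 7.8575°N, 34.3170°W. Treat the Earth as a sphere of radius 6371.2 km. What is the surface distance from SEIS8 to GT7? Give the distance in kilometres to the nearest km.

11021 km

Δφ = 81.3890°,  Δλ = 95.5809°
a = sin²(Δφ/2) + cos φ₁ cos φ₂ sin²(Δλ/2) = 0.579206
c = 2·arcsin(√a) = 1.729879 rad = 99.1147°
d = R·c = 6371.2 × 1.729879 = 11021.4 km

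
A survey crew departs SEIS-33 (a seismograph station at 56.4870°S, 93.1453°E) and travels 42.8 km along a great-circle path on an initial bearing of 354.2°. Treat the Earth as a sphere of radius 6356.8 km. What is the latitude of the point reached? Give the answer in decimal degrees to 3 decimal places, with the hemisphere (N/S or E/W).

δ = d/R = 42.8/6356.8 = 0.006733 rad
φ₂ = arcsin(sin φ₁ cos δ + cos φ₁ sin δ cos θ)
   = arcsin(-0.83376·0.99998 + 0.55213·0.00673·0.99488) = -56.10319°
λ₂ = λ₁ + atan2(sin θ sin δ cos φ₁, cos δ − sin φ₁ sin φ₂) = 93.07540°

56.103°S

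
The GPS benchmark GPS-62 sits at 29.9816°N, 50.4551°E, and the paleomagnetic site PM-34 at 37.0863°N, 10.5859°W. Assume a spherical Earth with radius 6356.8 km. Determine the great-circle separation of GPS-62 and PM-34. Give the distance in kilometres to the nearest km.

Δφ = 7.1047°,  Δλ = -61.0410°
a = sin²(Δφ/2) + cos φ₁ cos φ₂ sin²(Δλ/2) = 0.182049
c = 2·arcsin(√a) = 0.881619 rad = 50.5130°
d = R·c = 6356.8 × 0.881619 = 5604.3 km

5604 km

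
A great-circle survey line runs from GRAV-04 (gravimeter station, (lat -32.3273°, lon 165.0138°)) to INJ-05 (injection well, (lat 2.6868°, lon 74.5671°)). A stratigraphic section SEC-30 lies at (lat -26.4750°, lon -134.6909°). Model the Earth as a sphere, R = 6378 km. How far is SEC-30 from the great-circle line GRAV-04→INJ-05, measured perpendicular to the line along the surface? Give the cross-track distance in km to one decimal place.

δ₁₃ = central angle GRAV-04→SEC-30 = 0.910676 rad  (haversine)
θ₁₃ = bearing GRAV-04→SEC-30 = 100.173°,  θ₁₂ = bearing GRAV-04→INJ-05 = 272.032°
dₓₜ = R·arcsin(sin δ₁₃ · sin(θ₁₃ − θ₁₂)) = 6378·arcsin(0.78992·sin(-171.860°)) = -714.885 km
|dₓₜ| = 714.885 km

714.9 km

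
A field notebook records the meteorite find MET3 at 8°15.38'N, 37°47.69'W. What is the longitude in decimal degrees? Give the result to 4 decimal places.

37.7948°W

37° + 47.69′/60 = 37 + 0.79483 = 37.7948°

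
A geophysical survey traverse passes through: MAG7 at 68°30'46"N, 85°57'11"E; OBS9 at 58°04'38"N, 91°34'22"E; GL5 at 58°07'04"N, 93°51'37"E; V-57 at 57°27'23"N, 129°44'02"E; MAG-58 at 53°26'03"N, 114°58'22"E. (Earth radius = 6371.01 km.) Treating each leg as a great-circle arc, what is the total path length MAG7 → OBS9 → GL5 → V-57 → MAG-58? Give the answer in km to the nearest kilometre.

4460 km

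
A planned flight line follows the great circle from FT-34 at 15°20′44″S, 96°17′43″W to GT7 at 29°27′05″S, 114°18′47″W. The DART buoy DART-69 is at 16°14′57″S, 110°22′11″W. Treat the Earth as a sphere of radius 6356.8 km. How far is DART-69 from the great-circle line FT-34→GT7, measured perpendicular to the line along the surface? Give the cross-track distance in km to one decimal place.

915.5 km

FT-34: φ = -15.34556°, λ = -96.29528°
GT7: φ = -29.45139°, λ = -114.31306°
DART-69: φ = -16.24917°, λ = -110.36972°
δ₁₃ = central angle FT-34→DART-69 = 0.236846 rad  (haversine)
θ₁₃ = bearing FT-34→DART-69 = 264.277°,  θ₁₂ = bearing FT-34→GT7 = 226.565°
dₓₜ = R·arcsin(sin δ₁₃ · sin(θ₁₃ − θ₁₂)) = 6356.8·arcsin(0.23464·sin(37.712°)) = 915.531 km
|dₓₜ| = 915.531 km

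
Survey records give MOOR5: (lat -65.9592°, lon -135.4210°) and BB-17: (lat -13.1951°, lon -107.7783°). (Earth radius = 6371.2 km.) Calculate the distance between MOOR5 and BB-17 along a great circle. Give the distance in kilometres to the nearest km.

6222 km

Δφ = 52.7641°,  Δλ = 27.6427°
a = sin²(Δφ/2) + cos φ₁ cos φ₂ sin²(Δλ/2) = 0.220087
c = 2·arcsin(√a) = 0.976621 rad = 55.9562°
d = R·c = 6371.2 × 0.976621 = 6222.2 km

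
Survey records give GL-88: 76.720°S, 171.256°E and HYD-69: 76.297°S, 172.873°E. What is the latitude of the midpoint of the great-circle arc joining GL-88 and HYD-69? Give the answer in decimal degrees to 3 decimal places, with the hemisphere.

Bx = cos φ₂ cos Δλ = 0.236795,  By = cos φ₂ sin Δλ = 0.006685
φₘ = atan2(sin φ₁ + sin φ₂, √((cos φ₁ + Bx)² + By²)) = -76.50979°
λₘ = λ₁ + atan2(By, cos φ₁ + Bx) = 172.07694°

76.510°S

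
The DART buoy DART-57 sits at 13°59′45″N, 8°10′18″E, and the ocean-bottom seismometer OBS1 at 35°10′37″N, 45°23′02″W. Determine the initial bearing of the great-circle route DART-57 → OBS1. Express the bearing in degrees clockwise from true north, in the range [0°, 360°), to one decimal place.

303.9°

DART-57: φ = +13.99583°, λ = +8.17167°
OBS1: φ = +35.17694°, λ = -45.38389°
Δλ = -53.5556°
y = sin Δλ · cos φ₂ = -0.657525
x = cos φ₁ sin φ₂ − sin φ₁ cos φ₂ cos Δλ = 0.441568
θ = atan2(y, x) = -56.1162° → 303.8838° (mod 360°)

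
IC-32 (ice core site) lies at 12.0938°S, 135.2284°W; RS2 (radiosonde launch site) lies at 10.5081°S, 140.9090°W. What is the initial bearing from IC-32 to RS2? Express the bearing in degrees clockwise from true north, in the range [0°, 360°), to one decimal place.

285.3°

Δλ = -5.6806°
y = sin Δλ · cos φ₂ = -0.097323
x = cos φ₁ sin φ₂ − sin φ₁ cos φ₂ cos Δλ = 0.026661
θ = atan2(y, x) = -74.6803° → 285.3197° (mod 360°)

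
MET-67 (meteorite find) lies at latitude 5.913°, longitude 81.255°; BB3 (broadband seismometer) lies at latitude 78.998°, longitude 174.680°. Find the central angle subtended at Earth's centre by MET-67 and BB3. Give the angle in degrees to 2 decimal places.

Δφ = 73.0850°,  Δλ = 93.4250°
a = sin²(Δφ/2) + cos φ₁ cos φ₂ sin²(Δλ/2) = 0.455108
c = 2·arcsin(√a) = 1.480891 rad = 84.8488°

84.85°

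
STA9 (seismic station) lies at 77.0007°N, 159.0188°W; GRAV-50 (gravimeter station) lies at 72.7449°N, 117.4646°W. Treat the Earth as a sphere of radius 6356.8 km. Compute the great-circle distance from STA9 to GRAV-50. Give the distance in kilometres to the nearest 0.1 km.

1259.0 km

Δφ = -4.2558°,  Δλ = 41.5542°
a = sin²(Δφ/2) + cos φ₁ cos φ₂ sin²(Δλ/2) = 0.009775
c = 2·arcsin(√a) = 0.198059 rad = 11.3479°
d = R·c = 6356.8 × 0.198059 = 1259.0 km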